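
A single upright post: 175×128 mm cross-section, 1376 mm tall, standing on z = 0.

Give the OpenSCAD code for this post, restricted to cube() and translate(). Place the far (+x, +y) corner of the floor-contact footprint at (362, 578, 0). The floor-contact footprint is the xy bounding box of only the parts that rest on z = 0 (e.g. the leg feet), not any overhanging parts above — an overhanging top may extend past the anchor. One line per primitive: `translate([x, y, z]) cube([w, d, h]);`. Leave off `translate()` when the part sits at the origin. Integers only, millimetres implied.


translate([187, 450, 0]) cube([175, 128, 1376]);


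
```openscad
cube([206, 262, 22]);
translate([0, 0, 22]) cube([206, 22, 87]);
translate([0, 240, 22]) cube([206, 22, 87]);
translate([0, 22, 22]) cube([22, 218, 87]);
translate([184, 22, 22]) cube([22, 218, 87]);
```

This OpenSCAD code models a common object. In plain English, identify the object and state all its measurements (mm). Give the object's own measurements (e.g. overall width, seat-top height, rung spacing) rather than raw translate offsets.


An open-topped rectangular box: outside dimensions 206×262×109 mm, with a uniform wall and base thickness of 22 mm. The base is a full 206×262 slab on the floor; four walls sit on top of the base. The front and back walls (the −y and +y sides) span the full width; the two side walls fit between them.


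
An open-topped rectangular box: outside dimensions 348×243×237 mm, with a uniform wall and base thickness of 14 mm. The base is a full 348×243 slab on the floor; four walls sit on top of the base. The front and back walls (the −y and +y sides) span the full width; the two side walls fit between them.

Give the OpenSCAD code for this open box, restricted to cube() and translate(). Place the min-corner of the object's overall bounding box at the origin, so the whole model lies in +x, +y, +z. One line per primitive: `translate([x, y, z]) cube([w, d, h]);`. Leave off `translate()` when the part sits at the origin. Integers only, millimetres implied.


cube([348, 243, 14]);
translate([0, 0, 14]) cube([348, 14, 223]);
translate([0, 229, 14]) cube([348, 14, 223]);
translate([0, 14, 14]) cube([14, 215, 223]);
translate([334, 14, 14]) cube([14, 215, 223]);


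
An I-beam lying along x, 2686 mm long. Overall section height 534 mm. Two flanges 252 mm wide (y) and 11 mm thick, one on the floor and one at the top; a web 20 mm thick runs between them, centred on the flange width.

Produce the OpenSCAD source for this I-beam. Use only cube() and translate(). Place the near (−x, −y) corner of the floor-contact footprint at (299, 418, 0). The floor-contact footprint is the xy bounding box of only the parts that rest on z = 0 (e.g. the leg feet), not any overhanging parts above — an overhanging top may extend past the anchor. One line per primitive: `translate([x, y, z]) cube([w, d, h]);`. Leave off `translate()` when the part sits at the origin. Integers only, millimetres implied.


translate([299, 418, 0]) cube([2686, 252, 11]);
translate([299, 534, 11]) cube([2686, 20, 512]);
translate([299, 418, 523]) cube([2686, 252, 11]);


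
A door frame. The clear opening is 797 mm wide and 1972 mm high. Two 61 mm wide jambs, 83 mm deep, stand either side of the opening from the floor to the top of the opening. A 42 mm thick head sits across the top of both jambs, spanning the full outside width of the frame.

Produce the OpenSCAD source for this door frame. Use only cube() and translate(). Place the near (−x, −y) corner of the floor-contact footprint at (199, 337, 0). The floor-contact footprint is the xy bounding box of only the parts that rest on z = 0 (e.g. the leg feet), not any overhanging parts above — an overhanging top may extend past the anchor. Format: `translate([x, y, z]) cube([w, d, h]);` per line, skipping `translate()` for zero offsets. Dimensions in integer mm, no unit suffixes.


translate([199, 337, 0]) cube([61, 83, 1972]);
translate([1057, 337, 0]) cube([61, 83, 1972]);
translate([199, 337, 1972]) cube([919, 83, 42]);


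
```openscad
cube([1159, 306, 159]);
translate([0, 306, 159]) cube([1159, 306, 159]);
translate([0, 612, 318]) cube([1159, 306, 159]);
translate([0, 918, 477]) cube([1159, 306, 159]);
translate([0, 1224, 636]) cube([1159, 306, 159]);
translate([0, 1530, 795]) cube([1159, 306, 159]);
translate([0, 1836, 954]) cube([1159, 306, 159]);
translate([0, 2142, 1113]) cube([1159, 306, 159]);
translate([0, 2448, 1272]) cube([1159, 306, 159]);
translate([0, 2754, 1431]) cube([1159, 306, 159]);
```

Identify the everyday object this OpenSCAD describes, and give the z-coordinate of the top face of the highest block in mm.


A staircase. The total rise is 1590 mm.

10 identical blocks, each offset up and back from the previous — a staircase. Each step is 159 mm tall and there are 10 of them, so the total rise is 10 × 159 = 1590 mm.


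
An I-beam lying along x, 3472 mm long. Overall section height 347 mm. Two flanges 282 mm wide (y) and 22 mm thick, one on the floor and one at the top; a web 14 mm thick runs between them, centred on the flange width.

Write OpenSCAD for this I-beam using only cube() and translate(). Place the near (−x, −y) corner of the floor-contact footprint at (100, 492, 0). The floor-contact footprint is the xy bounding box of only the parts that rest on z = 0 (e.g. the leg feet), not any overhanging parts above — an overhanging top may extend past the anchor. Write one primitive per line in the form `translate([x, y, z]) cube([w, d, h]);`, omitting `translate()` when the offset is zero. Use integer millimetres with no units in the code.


translate([100, 492, 0]) cube([3472, 282, 22]);
translate([100, 626, 22]) cube([3472, 14, 303]);
translate([100, 492, 325]) cube([3472, 282, 22]);


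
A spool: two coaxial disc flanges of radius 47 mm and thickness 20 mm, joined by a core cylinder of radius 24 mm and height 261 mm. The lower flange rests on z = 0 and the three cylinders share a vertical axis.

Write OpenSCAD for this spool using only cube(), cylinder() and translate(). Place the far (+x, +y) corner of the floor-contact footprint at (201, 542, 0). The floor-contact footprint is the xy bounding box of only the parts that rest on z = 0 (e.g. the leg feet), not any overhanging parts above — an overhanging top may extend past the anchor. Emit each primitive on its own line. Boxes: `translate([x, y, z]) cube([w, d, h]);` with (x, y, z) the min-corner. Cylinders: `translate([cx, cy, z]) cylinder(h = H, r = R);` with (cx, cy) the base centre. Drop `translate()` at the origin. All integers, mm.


translate([154, 495, 0]) cylinder(h = 20, r = 47);
translate([154, 495, 20]) cylinder(h = 261, r = 24);
translate([154, 495, 281]) cylinder(h = 20, r = 47);


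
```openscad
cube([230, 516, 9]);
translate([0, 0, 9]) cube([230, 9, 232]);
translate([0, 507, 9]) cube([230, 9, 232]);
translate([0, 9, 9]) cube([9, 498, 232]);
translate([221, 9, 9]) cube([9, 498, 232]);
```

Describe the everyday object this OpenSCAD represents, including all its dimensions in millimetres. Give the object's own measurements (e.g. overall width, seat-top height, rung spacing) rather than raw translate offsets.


An open-topped rectangular box: outside dimensions 230×516×241 mm, with a uniform wall and base thickness of 9 mm. The base is a full 230×516 slab on the floor; four walls sit on top of the base. The front and back walls (the −y and +y sides) span the full width; the two side walls fit between them.


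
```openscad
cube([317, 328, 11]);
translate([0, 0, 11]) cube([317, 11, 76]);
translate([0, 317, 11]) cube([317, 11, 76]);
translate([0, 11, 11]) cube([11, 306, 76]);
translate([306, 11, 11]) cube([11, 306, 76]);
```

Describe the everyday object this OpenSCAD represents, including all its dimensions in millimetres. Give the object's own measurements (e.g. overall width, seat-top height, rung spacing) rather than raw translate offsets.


An open-topped rectangular box: outside dimensions 317×328×87 mm, with a uniform wall and base thickness of 11 mm. The base is a full 317×328 slab on the floor; four walls sit on top of the base. The front and back walls (the −y and +y sides) span the full width; the two side walls fit between them.


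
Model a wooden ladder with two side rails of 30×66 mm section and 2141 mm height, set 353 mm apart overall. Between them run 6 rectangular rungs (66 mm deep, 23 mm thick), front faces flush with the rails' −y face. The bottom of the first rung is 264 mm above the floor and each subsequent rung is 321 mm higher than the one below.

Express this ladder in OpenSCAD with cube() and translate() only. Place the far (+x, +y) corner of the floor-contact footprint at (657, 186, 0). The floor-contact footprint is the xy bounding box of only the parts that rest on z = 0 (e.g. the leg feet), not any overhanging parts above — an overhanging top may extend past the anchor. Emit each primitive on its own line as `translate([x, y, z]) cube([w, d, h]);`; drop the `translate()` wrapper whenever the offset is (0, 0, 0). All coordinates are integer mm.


translate([304, 120, 0]) cube([30, 66, 2141]);
translate([627, 120, 0]) cube([30, 66, 2141]);
translate([334, 120, 264]) cube([293, 66, 23]);
translate([334, 120, 585]) cube([293, 66, 23]);
translate([334, 120, 906]) cube([293, 66, 23]);
translate([334, 120, 1227]) cube([293, 66, 23]);
translate([334, 120, 1548]) cube([293, 66, 23]);
translate([334, 120, 1869]) cube([293, 66, 23]);


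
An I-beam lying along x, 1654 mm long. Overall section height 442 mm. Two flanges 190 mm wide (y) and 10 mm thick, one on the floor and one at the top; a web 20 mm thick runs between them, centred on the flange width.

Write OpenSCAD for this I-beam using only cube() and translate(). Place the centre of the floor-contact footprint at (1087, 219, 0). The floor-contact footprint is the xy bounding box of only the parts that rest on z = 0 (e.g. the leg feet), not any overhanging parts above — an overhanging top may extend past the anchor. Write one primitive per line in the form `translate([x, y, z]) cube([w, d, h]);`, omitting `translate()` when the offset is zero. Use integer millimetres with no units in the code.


translate([260, 124, 0]) cube([1654, 190, 10]);
translate([260, 209, 10]) cube([1654, 20, 422]);
translate([260, 124, 432]) cube([1654, 190, 10]);


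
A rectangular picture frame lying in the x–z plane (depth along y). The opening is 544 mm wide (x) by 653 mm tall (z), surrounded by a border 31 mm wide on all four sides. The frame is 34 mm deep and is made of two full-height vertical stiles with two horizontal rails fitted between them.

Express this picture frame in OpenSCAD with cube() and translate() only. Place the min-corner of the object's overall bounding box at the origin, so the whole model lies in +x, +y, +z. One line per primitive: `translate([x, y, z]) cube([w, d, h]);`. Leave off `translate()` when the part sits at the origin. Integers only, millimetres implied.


cube([31, 34, 715]);
translate([575, 0, 0]) cube([31, 34, 715]);
translate([31, 0, 0]) cube([544, 34, 31]);
translate([31, 0, 684]) cube([544, 34, 31]);


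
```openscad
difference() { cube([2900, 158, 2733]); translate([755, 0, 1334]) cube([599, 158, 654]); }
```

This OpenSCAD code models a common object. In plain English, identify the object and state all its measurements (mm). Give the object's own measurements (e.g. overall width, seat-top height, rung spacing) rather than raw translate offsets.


A wall 2900 mm long (x), 158 mm thick (y), 2733 mm tall, with a rectangular window opening cut through it. The opening is 599 mm wide and 654 mm tall; its sill is at z = 1334 mm and its near (−x) edge is 755 mm from the wall's −x end. The opening passes through the full wall thickness.


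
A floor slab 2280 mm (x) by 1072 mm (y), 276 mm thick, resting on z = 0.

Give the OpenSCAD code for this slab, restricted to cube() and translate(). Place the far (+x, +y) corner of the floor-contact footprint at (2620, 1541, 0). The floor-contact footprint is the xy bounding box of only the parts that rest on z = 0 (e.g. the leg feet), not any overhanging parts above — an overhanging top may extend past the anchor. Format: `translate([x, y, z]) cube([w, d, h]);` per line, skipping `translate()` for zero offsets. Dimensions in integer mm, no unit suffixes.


translate([340, 469, 0]) cube([2280, 1072, 276]);


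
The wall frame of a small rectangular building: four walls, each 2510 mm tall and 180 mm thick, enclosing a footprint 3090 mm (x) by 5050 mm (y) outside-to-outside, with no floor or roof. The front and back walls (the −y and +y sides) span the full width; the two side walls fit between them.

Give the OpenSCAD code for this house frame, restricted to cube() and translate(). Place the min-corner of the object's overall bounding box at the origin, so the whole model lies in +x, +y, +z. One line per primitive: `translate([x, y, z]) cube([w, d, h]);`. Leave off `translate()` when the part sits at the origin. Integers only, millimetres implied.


cube([3090, 180, 2510]);
translate([0, 4870, 0]) cube([3090, 180, 2510]);
translate([0, 180, 0]) cube([180, 4690, 2510]);
translate([2910, 180, 0]) cube([180, 4690, 2510]);


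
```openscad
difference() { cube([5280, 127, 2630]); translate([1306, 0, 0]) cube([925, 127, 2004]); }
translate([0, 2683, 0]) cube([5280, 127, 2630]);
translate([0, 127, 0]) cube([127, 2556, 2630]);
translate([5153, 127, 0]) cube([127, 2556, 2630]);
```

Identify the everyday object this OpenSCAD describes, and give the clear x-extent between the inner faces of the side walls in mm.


A single room. The interior width is 5026 mm.

Four walls enclosing a rectangle with a door in the front wall — a room. Outside width 5280 minus two 127 mm walls gives 5026 mm.


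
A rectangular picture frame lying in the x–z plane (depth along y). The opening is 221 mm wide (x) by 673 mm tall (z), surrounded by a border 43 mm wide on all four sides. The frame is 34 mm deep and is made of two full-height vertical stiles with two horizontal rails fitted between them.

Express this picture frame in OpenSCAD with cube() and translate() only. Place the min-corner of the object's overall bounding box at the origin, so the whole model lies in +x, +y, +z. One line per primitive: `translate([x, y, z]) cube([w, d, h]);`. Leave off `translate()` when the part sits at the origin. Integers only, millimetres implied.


cube([43, 34, 759]);
translate([264, 0, 0]) cube([43, 34, 759]);
translate([43, 0, 0]) cube([221, 34, 43]);
translate([43, 0, 716]) cube([221, 34, 43]);


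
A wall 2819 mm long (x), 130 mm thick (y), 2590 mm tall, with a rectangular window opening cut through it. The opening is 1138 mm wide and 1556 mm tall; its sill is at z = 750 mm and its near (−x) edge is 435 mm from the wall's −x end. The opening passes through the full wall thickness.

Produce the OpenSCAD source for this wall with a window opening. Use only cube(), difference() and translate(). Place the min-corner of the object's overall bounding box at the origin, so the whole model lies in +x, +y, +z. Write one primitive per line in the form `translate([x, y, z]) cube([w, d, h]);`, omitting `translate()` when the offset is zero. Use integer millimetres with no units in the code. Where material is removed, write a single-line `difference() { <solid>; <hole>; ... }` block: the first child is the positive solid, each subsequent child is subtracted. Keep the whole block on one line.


difference() { cube([2819, 130, 2590]); translate([435, 0, 750]) cube([1138, 130, 1556]); }


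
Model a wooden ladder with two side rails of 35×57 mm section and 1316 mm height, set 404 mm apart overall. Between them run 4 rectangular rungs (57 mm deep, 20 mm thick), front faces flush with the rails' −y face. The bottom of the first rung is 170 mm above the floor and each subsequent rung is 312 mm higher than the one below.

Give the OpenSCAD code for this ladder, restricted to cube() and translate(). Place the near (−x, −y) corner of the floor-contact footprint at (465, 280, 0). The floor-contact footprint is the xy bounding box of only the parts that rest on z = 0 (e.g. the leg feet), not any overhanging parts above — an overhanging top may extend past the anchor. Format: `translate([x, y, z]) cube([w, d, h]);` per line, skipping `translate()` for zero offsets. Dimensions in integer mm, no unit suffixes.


translate([465, 280, 0]) cube([35, 57, 1316]);
translate([834, 280, 0]) cube([35, 57, 1316]);
translate([500, 280, 170]) cube([334, 57, 20]);
translate([500, 280, 482]) cube([334, 57, 20]);
translate([500, 280, 794]) cube([334, 57, 20]);
translate([500, 280, 1106]) cube([334, 57, 20]);


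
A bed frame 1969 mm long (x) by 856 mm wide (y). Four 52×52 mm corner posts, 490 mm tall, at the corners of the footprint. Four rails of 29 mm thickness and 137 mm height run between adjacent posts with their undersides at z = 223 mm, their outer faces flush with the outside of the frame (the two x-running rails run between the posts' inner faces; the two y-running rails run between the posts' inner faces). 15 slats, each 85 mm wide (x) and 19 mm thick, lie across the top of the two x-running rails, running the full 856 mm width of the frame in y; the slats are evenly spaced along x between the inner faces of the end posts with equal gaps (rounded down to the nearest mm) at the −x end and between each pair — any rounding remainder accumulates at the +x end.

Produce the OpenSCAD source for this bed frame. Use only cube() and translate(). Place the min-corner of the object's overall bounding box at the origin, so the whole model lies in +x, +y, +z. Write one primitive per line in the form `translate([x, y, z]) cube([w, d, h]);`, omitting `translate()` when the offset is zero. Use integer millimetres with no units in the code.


// slat z = rail_z + rail_h = 223 + 137 = 360
// slat gap = ⌊(1865 − 15·85) / 16⌋ = 36
cube([52, 52, 490]);
translate([0, 804, 0]) cube([52, 52, 490]);
translate([1917, 0, 0]) cube([52, 52, 490]);
translate([1917, 804, 0]) cube([52, 52, 490]);
translate([52, 0, 223]) cube([1865, 29, 137]);
translate([52, 827, 223]) cube([1865, 29, 137]);
translate([0, 52, 223]) cube([29, 752, 137]);
translate([1940, 52, 223]) cube([29, 752, 137]);
translate([88, 0, 360]) cube([85, 856, 19]);
translate([209, 0, 360]) cube([85, 856, 19]);
translate([330, 0, 360]) cube([85, 856, 19]);
translate([451, 0, 360]) cube([85, 856, 19]);
translate([572, 0, 360]) cube([85, 856, 19]);
translate([693, 0, 360]) cube([85, 856, 19]);
translate([814, 0, 360]) cube([85, 856, 19]);
translate([935, 0, 360]) cube([85, 856, 19]);
translate([1056, 0, 360]) cube([85, 856, 19]);
translate([1177, 0, 360]) cube([85, 856, 19]);
translate([1298, 0, 360]) cube([85, 856, 19]);
translate([1419, 0, 360]) cube([85, 856, 19]);
translate([1540, 0, 360]) cube([85, 856, 19]);
translate([1661, 0, 360]) cube([85, 856, 19]);
translate([1782, 0, 360]) cube([85, 856, 19]);


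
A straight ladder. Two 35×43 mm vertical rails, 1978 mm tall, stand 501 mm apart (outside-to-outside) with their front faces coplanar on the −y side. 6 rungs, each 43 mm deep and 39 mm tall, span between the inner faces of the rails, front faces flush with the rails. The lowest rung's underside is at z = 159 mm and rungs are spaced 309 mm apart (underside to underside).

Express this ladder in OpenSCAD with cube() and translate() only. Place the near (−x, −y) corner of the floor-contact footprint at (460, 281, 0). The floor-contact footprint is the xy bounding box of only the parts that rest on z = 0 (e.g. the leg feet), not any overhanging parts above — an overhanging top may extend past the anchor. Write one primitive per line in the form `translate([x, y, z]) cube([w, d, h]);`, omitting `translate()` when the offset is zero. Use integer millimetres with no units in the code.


// rung span = 501 - 2*35 = 431
// rung[k] z = 159 + k*309
translate([460, 281, 0]) cube([35, 43, 1978]);
translate([926, 281, 0]) cube([35, 43, 1978]);
translate([495, 281, 159]) cube([431, 43, 39]);
translate([495, 281, 468]) cube([431, 43, 39]);
translate([495, 281, 777]) cube([431, 43, 39]);
translate([495, 281, 1086]) cube([431, 43, 39]);
translate([495, 281, 1395]) cube([431, 43, 39]);
translate([495, 281, 1704]) cube([431, 43, 39]);


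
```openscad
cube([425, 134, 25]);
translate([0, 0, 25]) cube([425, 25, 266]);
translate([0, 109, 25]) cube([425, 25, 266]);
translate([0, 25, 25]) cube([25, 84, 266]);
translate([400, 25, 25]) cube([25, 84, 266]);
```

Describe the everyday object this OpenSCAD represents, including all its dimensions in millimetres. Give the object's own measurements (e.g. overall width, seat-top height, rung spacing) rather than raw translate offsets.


An open-topped rectangular box: outside dimensions 425×134×291 mm, with a uniform wall and base thickness of 25 mm. The base is a full 425×134 slab on the floor; four walls sit on top of the base. The front and back walls (the −y and +y sides) span the full width; the two side walls fit between them.


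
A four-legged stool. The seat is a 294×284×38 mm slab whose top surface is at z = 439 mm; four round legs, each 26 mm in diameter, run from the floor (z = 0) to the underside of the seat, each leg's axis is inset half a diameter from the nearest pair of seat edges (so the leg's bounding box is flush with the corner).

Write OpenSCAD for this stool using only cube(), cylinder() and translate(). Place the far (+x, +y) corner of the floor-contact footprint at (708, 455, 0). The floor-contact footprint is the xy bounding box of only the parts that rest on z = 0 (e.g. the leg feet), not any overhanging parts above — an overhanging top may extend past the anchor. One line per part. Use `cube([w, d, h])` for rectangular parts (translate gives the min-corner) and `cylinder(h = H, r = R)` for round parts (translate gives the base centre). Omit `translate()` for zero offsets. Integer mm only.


translate([414, 171, 401]) cube([294, 284, 38]);
translate([427, 184, 0]) cylinder(h = 401, r = 13);
translate([695, 184, 0]) cylinder(h = 401, r = 13);
translate([427, 442, 0]) cylinder(h = 401, r = 13);
translate([695, 442, 0]) cylinder(h = 401, r = 13);


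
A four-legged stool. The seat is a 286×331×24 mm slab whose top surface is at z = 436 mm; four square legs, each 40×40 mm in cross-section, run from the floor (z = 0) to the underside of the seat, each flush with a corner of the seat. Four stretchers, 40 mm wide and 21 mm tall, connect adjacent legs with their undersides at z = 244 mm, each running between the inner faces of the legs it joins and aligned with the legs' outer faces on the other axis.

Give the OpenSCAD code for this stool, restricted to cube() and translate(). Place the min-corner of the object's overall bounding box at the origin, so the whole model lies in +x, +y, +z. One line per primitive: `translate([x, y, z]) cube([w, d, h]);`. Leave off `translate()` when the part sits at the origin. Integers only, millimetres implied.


translate([0, 0, 412]) cube([286, 331, 24]);
cube([40, 40, 412]);
translate([246, 0, 0]) cube([40, 40, 412]);
translate([0, 291, 0]) cube([40, 40, 412]);
translate([246, 291, 0]) cube([40, 40, 412]);
translate([40, 0, 244]) cube([206, 40, 21]);
translate([40, 291, 244]) cube([206, 40, 21]);
translate([0, 40, 244]) cube([40, 251, 21]);
translate([246, 40, 244]) cube([40, 251, 21]);


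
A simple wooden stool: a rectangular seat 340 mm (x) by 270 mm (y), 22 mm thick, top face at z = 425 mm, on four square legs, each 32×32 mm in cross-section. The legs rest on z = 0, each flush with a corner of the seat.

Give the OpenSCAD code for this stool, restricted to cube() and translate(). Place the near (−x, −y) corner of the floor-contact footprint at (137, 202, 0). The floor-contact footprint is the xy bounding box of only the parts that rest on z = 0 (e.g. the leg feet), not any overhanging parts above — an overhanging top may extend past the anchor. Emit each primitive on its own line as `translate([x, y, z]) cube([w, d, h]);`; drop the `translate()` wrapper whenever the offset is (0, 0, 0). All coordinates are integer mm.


// leg_h = 425 - 22 = 403
translate([137, 202, 403]) cube([340, 270, 22]);
translate([137, 202, 0]) cube([32, 32, 403]);
translate([445, 202, 0]) cube([32, 32, 403]);
translate([137, 440, 0]) cube([32, 32, 403]);
translate([445, 440, 0]) cube([32, 32, 403]);


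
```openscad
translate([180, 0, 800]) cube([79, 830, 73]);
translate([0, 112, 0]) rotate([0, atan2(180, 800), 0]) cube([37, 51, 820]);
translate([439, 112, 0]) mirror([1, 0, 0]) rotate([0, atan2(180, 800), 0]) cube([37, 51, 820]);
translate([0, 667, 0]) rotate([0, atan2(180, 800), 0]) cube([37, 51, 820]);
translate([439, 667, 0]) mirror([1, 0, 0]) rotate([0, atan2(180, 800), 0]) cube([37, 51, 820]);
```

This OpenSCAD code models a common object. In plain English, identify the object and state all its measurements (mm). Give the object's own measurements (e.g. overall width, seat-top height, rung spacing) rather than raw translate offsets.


A sawhorse. A 79×830×73 mm beam (x, y, z) sits on two A-frame leg pairs. Each pair is two raked legs of 37×51 mm section (51 mm along y) splaying symmetrically in x. Each leg rises 800 mm vertically over 180 mm of horizontal reach and is 820 mm long along its own axis. Every leg's outer bottom edge rests on the floor and its outer top edge meets a bottom edge of the beam — the left legs (tilting toward +x) meet the beam's −x bottom edge, the right legs (their mirror images, tilting toward −x) meet its +x bottom edge — so the leg tops tuck under the beam, the beam's underside is 800 mm above the floor, and the feet are 439 mm apart outside-to-outside with the beam centred between them. The two leg pairs are set in 112 mm from either end of the beam.


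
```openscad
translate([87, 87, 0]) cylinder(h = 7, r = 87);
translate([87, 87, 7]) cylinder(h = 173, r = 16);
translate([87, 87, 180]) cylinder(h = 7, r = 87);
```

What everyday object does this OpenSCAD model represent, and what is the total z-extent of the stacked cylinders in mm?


A spool. The overall height is 187 mm.

Three coaxial cylinders, large–small–large — a spool. Two 7 mm flanges and a 173 mm core give 7 + 173 + 7 = 187 mm.


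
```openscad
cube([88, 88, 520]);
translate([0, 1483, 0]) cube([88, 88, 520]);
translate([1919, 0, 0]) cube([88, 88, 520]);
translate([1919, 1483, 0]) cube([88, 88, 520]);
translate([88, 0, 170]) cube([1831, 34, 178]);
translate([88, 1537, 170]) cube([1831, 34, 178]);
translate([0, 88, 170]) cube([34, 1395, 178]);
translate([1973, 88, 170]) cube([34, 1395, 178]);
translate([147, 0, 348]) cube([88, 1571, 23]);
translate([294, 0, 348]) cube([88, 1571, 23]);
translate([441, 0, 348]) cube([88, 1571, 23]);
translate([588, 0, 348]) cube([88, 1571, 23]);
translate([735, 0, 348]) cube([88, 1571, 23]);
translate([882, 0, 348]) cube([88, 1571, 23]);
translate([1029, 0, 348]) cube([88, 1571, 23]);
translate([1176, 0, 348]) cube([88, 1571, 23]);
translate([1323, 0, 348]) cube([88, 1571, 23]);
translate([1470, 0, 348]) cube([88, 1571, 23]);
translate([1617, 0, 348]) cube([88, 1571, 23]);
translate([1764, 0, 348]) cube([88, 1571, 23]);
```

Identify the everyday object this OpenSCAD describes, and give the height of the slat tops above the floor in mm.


A bed frame. The slat-top height is 371 mm.

Four posts, four rails, and a row of slats — a bed frame. Slats sit on the rails at z = 170 + 178 = 348; with slat thickness 23, the top is 371 mm.


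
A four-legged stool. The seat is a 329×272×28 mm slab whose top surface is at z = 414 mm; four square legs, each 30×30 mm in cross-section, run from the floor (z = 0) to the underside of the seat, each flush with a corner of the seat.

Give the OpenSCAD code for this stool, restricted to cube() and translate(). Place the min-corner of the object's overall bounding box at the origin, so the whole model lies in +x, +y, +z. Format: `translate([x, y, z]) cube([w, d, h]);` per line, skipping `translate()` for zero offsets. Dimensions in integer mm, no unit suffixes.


translate([0, 0, 386]) cube([329, 272, 28]);
cube([30, 30, 386]);
translate([299, 0, 0]) cube([30, 30, 386]);
translate([0, 242, 0]) cube([30, 30, 386]);
translate([299, 242, 0]) cube([30, 30, 386]);


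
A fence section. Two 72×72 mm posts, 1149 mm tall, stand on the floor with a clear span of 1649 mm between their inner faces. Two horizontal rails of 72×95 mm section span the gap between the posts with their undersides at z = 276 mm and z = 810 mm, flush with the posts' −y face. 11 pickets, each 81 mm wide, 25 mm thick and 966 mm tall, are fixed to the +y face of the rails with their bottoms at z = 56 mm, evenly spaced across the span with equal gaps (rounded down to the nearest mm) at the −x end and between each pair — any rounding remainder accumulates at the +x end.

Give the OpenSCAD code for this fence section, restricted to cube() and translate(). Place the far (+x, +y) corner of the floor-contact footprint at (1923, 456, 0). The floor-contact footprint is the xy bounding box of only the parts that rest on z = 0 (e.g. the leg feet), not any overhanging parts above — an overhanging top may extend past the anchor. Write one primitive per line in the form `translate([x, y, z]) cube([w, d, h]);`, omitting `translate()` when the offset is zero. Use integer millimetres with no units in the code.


translate([130, 384, 0]) cube([72, 72, 1149]);
translate([1851, 384, 0]) cube([72, 72, 1149]);
translate([202, 384, 276]) cube([1649, 72, 95]);
translate([202, 384, 810]) cube([1649, 72, 95]);
translate([265, 456, 56]) cube([81, 25, 966]);
translate([409, 456, 56]) cube([81, 25, 966]);
translate([553, 456, 56]) cube([81, 25, 966]);
translate([697, 456, 56]) cube([81, 25, 966]);
translate([841, 456, 56]) cube([81, 25, 966]);
translate([985, 456, 56]) cube([81, 25, 966]);
translate([1129, 456, 56]) cube([81, 25, 966]);
translate([1273, 456, 56]) cube([81, 25, 966]);
translate([1417, 456, 56]) cube([81, 25, 966]);
translate([1561, 456, 56]) cube([81, 25, 966]);
translate([1705, 456, 56]) cube([81, 25, 966]);


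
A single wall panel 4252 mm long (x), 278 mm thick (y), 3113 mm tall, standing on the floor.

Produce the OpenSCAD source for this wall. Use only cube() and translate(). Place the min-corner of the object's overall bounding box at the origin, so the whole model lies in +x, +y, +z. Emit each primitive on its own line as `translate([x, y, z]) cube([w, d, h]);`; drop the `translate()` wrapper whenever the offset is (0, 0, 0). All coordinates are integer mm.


cube([4252, 278, 3113]);


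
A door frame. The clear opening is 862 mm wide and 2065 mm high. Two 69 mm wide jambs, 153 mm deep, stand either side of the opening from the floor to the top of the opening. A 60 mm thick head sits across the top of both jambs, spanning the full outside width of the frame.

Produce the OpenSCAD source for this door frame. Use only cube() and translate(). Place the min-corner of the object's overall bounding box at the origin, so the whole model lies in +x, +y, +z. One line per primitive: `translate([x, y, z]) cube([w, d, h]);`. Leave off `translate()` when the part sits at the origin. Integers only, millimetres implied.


cube([69, 153, 2065]);
translate([931, 0, 0]) cube([69, 153, 2065]);
translate([0, 0, 2065]) cube([1000, 153, 60]);


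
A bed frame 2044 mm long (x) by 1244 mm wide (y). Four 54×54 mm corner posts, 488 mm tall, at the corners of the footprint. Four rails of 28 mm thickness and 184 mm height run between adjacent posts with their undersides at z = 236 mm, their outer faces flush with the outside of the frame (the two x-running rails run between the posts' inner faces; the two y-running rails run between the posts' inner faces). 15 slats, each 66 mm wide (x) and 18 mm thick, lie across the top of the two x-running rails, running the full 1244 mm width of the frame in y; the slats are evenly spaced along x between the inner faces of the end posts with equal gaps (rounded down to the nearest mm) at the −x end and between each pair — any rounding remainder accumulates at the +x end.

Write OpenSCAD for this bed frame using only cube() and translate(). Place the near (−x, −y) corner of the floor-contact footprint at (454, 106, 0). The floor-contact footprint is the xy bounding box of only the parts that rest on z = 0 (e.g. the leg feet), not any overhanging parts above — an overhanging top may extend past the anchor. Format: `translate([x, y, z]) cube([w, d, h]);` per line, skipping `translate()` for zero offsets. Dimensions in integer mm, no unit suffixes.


translate([454, 106, 0]) cube([54, 54, 488]);
translate([454, 1296, 0]) cube([54, 54, 488]);
translate([2444, 106, 0]) cube([54, 54, 488]);
translate([2444, 1296, 0]) cube([54, 54, 488]);
translate([508, 106, 236]) cube([1936, 28, 184]);
translate([508, 1322, 236]) cube([1936, 28, 184]);
translate([454, 160, 236]) cube([28, 1136, 184]);
translate([2470, 160, 236]) cube([28, 1136, 184]);
translate([567, 106, 420]) cube([66, 1244, 18]);
translate([692, 106, 420]) cube([66, 1244, 18]);
translate([817, 106, 420]) cube([66, 1244, 18]);
translate([942, 106, 420]) cube([66, 1244, 18]);
translate([1067, 106, 420]) cube([66, 1244, 18]);
translate([1192, 106, 420]) cube([66, 1244, 18]);
translate([1317, 106, 420]) cube([66, 1244, 18]);
translate([1442, 106, 420]) cube([66, 1244, 18]);
translate([1567, 106, 420]) cube([66, 1244, 18]);
translate([1692, 106, 420]) cube([66, 1244, 18]);
translate([1817, 106, 420]) cube([66, 1244, 18]);
translate([1942, 106, 420]) cube([66, 1244, 18]);
translate([2067, 106, 420]) cube([66, 1244, 18]);
translate([2192, 106, 420]) cube([66, 1244, 18]);
translate([2317, 106, 420]) cube([66, 1244, 18]);


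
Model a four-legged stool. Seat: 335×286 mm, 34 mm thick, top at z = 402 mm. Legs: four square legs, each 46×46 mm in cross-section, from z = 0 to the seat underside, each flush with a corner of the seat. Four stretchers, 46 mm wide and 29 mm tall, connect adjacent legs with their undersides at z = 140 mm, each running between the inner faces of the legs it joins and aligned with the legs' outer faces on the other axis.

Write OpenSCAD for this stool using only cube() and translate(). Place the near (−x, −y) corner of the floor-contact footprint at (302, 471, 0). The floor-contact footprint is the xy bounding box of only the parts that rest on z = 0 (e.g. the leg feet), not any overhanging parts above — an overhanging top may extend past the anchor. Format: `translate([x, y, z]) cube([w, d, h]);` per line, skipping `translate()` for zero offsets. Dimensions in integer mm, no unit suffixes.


translate([302, 471, 368]) cube([335, 286, 34]);
translate([302, 471, 0]) cube([46, 46, 368]);
translate([591, 471, 0]) cube([46, 46, 368]);
translate([302, 711, 0]) cube([46, 46, 368]);
translate([591, 711, 0]) cube([46, 46, 368]);
translate([348, 471, 140]) cube([243, 46, 29]);
translate([348, 711, 140]) cube([243, 46, 29]);
translate([302, 517, 140]) cube([46, 194, 29]);
translate([591, 517, 140]) cube([46, 194, 29]);


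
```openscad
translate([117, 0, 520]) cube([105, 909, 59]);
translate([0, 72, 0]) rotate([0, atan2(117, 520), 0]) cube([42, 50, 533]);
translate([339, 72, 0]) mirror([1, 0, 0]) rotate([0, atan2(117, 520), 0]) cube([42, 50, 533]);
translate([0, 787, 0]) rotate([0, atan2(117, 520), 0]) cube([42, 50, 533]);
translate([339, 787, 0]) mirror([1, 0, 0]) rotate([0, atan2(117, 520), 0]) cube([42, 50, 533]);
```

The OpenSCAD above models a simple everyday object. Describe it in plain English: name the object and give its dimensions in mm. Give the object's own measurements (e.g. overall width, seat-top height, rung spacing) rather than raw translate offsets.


A sawhorse. A 105×909×59 mm beam (x, y, z) sits on two A-frame leg pairs. Each pair is two raked legs of 42×50 mm section (50 mm along y) splaying symmetrically in x. Each leg rises 520 mm vertically over 117 mm of horizontal reach and is 533 mm long along its own axis. Every leg's outer bottom edge rests on the floor and its outer top edge meets a bottom edge of the beam — the left legs (tilting toward +x) meet the beam's −x bottom edge, the right legs (their mirror images, tilting toward −x) meet its +x bottom edge — so the leg tops tuck under the beam, the beam's underside is 520 mm above the floor, and the feet are 339 mm apart outside-to-outside with the beam centred between them. The two leg pairs are set in 72 mm from either end of the beam.


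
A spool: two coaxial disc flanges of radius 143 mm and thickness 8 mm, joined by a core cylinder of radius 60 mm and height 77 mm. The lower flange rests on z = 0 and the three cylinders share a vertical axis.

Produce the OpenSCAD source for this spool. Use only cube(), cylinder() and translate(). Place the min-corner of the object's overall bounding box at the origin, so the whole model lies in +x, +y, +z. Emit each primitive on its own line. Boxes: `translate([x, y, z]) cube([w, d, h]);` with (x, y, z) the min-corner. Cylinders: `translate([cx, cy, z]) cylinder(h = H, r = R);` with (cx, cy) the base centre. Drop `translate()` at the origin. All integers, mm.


translate([143, 143, 0]) cylinder(h = 8, r = 143);
translate([143, 143, 8]) cylinder(h = 77, r = 60);
translate([143, 143, 85]) cylinder(h = 8, r = 143);


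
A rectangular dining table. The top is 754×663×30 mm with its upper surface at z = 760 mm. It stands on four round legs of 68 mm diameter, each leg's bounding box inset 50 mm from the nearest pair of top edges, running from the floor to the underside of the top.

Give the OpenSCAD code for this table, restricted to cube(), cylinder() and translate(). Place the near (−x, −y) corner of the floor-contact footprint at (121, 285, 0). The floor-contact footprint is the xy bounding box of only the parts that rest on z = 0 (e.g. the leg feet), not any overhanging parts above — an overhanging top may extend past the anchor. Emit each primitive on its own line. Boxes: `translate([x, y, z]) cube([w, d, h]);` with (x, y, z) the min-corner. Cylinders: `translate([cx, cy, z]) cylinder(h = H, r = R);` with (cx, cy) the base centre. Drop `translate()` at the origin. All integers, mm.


translate([71, 235, 730]) cube([754, 663, 30]);
translate([155, 319, 0]) cylinder(h = 730, r = 34);
translate([741, 319, 0]) cylinder(h = 730, r = 34);
translate([155, 814, 0]) cylinder(h = 730, r = 34);
translate([741, 814, 0]) cylinder(h = 730, r = 34);


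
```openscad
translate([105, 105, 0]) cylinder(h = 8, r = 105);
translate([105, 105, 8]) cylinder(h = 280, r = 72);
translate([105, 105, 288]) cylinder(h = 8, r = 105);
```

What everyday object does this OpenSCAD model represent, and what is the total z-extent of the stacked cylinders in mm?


A spool. The overall height is 296 mm.

Three coaxial cylinders, large–small–large — a spool. Two 8 mm flanges and a 280 mm core give 8 + 280 + 8 = 296 mm.


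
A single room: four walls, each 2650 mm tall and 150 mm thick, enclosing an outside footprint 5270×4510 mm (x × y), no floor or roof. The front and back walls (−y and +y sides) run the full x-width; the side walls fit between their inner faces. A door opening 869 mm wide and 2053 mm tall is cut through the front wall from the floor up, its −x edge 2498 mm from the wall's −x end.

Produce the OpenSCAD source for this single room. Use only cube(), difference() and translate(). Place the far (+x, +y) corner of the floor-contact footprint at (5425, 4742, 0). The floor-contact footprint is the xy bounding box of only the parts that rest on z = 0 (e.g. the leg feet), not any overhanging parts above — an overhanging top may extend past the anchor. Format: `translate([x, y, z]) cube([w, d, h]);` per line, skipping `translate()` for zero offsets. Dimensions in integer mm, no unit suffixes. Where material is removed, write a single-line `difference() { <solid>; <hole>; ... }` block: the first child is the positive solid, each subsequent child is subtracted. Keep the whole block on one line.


difference() { translate([155, 232, 0]) cube([5270, 150, 2650]); translate([2653, 232, 0]) cube([869, 150, 2053]); }
translate([155, 4592, 0]) cube([5270, 150, 2650]);
translate([155, 382, 0]) cube([150, 4210, 2650]);
translate([5275, 382, 0]) cube([150, 4210, 2650]);
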